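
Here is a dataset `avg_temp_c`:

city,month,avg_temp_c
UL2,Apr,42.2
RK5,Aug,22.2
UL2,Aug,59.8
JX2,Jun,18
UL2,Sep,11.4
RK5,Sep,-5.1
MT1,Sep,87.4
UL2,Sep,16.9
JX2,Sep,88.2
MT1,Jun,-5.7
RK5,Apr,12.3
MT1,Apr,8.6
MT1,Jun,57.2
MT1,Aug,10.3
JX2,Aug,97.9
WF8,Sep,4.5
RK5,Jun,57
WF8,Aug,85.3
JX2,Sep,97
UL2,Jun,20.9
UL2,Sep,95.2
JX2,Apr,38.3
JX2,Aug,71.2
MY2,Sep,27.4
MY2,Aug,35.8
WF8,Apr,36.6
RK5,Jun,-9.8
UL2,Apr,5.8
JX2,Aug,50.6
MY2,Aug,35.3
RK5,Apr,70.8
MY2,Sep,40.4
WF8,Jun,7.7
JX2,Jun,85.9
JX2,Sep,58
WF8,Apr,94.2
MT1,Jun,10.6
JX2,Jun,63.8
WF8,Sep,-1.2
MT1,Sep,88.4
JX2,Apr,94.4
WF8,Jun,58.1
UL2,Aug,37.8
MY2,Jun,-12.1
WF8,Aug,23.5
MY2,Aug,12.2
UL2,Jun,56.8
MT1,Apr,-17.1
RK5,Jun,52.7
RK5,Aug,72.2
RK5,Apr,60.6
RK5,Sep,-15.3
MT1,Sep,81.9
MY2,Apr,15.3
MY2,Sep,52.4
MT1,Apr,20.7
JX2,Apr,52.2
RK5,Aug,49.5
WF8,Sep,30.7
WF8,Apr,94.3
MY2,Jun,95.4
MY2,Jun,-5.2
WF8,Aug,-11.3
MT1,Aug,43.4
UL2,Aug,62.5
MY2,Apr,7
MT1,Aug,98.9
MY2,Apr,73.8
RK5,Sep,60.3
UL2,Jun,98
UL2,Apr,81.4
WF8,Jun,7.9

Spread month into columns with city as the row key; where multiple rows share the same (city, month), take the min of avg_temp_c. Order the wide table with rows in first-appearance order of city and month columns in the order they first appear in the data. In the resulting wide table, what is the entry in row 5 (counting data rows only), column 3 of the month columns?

With rows in first-appearance order of city, row 5 is city=WF8. month columns in first-appearance order: Apr, Aug, Jun, Sep; column 3 is Jun.
Long rows with city=WF8, month=Jun: min(7.7, 58.1, 7.9) = 7.7.

7.7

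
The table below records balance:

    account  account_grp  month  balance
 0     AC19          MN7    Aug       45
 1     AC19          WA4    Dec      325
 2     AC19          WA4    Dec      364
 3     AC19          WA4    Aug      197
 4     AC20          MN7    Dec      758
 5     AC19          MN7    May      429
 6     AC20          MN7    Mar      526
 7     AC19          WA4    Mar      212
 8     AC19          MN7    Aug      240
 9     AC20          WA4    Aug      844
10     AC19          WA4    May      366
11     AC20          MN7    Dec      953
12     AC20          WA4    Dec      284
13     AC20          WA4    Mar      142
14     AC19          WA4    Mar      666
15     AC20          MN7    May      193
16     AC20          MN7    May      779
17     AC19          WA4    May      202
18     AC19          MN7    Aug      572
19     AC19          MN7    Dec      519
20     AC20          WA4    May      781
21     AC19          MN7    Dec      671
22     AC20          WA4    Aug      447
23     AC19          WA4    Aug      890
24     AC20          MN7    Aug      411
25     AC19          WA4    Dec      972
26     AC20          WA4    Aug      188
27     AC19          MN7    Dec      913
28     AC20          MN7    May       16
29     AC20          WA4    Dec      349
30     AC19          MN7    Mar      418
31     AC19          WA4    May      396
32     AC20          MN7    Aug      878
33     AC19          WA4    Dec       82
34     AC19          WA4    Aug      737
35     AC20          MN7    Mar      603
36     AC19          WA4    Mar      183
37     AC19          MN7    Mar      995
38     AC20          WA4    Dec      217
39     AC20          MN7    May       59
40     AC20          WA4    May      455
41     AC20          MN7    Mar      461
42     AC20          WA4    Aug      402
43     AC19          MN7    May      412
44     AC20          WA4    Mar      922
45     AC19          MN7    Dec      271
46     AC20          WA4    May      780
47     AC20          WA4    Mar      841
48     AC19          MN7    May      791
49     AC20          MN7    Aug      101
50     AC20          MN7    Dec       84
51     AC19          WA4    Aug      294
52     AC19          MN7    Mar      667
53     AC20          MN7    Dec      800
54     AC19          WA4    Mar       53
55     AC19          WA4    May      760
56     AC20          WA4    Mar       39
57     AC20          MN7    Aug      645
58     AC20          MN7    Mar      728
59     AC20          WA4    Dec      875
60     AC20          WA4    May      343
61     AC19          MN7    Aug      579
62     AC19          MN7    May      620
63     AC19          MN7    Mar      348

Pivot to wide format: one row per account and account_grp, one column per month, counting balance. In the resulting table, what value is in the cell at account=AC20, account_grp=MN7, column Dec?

Rows with account=AC20, account_grp=MN7 and month=Dec: balance values are 758, 953, 84, 800.
4 rows match — count = 4.

4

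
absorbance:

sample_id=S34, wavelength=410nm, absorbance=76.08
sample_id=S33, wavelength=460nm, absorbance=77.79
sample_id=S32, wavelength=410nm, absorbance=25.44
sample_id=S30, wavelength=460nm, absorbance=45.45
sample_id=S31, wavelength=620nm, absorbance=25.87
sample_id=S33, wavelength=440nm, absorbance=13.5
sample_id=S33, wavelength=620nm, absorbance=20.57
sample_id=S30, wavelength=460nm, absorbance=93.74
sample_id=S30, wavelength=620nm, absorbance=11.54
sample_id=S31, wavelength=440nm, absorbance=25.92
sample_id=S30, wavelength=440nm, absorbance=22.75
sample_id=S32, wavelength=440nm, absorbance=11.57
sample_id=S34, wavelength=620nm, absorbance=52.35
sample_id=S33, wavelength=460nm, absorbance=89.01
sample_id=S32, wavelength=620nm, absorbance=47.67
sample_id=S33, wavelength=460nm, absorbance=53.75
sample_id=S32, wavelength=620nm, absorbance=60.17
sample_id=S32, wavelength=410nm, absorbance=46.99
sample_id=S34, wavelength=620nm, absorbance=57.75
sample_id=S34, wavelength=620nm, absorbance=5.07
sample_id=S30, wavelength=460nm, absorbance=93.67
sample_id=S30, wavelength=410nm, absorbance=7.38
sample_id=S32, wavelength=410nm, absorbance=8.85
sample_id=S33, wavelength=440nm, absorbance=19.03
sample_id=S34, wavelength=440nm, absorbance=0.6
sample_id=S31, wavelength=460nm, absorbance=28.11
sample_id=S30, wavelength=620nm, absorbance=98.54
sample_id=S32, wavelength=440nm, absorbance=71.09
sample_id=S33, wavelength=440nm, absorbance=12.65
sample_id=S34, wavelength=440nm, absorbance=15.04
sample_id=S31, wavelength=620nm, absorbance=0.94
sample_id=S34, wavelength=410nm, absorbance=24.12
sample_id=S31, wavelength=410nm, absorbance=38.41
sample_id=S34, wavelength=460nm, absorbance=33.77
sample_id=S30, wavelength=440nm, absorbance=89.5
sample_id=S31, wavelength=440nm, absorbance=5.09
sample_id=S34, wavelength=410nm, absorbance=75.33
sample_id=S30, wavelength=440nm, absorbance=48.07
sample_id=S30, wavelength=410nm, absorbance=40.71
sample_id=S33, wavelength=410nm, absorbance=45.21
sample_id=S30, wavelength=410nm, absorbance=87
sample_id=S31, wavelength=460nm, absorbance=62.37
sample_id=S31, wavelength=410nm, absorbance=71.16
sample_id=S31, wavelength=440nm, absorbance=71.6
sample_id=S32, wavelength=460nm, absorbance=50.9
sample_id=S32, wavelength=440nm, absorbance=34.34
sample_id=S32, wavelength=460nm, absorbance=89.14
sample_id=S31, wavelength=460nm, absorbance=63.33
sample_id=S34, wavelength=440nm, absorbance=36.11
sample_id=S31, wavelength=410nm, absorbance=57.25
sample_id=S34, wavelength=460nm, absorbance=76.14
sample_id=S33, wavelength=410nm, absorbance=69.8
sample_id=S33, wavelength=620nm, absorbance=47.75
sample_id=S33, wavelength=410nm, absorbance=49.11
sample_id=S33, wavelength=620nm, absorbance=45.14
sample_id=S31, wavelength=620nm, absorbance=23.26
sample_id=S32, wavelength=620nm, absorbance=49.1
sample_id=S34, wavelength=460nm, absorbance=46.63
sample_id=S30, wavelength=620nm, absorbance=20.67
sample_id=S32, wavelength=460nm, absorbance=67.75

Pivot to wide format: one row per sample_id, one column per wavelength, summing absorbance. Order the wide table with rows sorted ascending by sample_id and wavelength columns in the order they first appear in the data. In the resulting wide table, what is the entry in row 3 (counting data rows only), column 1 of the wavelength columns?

81.28

With rows sorted ascending by sample_id, row 3 is sample_id=S32. wavelength columns in first-appearance order: 410nm, 460nm, 620nm, 440nm; column 1 is 410nm.
Long rows with sample_id=S32, wavelength=410nm: 25.44 + 46.99 + 8.85 = 81.28.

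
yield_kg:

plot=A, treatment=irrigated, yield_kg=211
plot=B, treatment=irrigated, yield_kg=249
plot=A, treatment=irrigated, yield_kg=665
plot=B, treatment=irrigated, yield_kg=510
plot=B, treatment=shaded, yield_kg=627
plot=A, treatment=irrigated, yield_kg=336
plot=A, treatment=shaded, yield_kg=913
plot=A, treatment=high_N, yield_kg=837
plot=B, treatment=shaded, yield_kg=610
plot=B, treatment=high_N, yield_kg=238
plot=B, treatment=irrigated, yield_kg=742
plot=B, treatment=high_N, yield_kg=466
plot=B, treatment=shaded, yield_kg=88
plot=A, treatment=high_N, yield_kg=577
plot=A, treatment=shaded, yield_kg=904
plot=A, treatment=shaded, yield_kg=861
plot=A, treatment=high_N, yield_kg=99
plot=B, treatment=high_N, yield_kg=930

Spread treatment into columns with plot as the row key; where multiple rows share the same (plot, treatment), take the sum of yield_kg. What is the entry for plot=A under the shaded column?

2678

Rows with plot=A and treatment=shaded: yield_kg values are 913, 904, 861.
913 + 904 + 861 = 2678.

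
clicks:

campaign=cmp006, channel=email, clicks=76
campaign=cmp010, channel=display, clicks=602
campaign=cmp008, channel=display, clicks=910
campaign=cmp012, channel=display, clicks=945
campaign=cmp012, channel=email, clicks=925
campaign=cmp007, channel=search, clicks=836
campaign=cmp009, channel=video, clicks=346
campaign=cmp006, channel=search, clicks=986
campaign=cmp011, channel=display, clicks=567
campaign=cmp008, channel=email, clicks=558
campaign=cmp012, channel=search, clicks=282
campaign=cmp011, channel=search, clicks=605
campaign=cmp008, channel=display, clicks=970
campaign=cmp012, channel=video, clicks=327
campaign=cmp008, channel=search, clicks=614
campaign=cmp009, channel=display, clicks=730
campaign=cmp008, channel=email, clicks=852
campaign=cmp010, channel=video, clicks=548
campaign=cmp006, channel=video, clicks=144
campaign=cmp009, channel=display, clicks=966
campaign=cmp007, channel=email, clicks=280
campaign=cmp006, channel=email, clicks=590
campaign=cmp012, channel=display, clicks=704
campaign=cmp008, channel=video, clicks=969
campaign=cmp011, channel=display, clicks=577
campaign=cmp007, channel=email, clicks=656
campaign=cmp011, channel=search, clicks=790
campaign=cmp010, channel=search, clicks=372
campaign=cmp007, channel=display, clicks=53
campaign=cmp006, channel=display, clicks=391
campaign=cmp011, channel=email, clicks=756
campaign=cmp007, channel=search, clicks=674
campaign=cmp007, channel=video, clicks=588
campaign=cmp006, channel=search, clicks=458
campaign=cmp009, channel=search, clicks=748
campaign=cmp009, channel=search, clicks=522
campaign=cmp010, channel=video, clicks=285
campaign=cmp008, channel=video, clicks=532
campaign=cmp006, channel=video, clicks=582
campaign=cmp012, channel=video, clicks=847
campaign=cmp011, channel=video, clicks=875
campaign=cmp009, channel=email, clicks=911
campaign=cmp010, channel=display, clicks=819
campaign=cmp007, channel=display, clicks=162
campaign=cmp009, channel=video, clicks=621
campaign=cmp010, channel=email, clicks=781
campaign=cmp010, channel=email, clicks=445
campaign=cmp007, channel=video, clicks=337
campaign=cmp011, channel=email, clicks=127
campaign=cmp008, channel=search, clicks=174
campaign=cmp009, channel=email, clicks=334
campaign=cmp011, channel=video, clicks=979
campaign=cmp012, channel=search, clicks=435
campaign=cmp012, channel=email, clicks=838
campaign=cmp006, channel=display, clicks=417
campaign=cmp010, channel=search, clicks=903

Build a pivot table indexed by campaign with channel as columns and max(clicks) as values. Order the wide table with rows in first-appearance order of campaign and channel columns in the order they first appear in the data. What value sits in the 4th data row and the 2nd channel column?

945

With rows in first-appearance order of campaign, row 4 is campaign=cmp012. channel columns in first-appearance order: email, display, search, video; column 2 is display.
Long rows with campaign=cmp012, channel=display: max(945, 704) = 945.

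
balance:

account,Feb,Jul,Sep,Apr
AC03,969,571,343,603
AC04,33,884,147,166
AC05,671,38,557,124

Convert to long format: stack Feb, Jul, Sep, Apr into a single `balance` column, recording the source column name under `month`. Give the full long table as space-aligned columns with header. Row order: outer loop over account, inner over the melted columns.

account  month  balance
AC03     Feb    969    
AC03     Jul    571    
AC03     Sep    343    
AC03     Apr    603    
AC04     Feb    33     
AC04     Jul    884    
AC04     Sep    147    
AC04     Apr    166    
AC05     Feb    671    
AC05     Jul    38     
AC05     Sep    557    
AC05     Apr    124    

Each (account, column) pair becomes one row: 3 × 4 = 12 rows.
For example, (AC03, Feb) → balance=969.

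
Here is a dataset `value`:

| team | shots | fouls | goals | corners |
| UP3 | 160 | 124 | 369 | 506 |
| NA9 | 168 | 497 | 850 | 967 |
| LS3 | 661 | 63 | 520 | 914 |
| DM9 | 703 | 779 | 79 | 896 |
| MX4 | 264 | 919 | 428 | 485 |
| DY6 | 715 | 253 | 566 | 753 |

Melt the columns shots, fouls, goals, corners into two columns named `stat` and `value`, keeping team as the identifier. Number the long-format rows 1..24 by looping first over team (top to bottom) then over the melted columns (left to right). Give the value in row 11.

24 rows total (6 × 4). Row 11: index ⌊(11-1)/4⌋ = 2 into team → LS3; (11-1) mod 4 = 2 into the melted columns → goals.
So row 11 is (LS3, goals, 520); value = 520.

520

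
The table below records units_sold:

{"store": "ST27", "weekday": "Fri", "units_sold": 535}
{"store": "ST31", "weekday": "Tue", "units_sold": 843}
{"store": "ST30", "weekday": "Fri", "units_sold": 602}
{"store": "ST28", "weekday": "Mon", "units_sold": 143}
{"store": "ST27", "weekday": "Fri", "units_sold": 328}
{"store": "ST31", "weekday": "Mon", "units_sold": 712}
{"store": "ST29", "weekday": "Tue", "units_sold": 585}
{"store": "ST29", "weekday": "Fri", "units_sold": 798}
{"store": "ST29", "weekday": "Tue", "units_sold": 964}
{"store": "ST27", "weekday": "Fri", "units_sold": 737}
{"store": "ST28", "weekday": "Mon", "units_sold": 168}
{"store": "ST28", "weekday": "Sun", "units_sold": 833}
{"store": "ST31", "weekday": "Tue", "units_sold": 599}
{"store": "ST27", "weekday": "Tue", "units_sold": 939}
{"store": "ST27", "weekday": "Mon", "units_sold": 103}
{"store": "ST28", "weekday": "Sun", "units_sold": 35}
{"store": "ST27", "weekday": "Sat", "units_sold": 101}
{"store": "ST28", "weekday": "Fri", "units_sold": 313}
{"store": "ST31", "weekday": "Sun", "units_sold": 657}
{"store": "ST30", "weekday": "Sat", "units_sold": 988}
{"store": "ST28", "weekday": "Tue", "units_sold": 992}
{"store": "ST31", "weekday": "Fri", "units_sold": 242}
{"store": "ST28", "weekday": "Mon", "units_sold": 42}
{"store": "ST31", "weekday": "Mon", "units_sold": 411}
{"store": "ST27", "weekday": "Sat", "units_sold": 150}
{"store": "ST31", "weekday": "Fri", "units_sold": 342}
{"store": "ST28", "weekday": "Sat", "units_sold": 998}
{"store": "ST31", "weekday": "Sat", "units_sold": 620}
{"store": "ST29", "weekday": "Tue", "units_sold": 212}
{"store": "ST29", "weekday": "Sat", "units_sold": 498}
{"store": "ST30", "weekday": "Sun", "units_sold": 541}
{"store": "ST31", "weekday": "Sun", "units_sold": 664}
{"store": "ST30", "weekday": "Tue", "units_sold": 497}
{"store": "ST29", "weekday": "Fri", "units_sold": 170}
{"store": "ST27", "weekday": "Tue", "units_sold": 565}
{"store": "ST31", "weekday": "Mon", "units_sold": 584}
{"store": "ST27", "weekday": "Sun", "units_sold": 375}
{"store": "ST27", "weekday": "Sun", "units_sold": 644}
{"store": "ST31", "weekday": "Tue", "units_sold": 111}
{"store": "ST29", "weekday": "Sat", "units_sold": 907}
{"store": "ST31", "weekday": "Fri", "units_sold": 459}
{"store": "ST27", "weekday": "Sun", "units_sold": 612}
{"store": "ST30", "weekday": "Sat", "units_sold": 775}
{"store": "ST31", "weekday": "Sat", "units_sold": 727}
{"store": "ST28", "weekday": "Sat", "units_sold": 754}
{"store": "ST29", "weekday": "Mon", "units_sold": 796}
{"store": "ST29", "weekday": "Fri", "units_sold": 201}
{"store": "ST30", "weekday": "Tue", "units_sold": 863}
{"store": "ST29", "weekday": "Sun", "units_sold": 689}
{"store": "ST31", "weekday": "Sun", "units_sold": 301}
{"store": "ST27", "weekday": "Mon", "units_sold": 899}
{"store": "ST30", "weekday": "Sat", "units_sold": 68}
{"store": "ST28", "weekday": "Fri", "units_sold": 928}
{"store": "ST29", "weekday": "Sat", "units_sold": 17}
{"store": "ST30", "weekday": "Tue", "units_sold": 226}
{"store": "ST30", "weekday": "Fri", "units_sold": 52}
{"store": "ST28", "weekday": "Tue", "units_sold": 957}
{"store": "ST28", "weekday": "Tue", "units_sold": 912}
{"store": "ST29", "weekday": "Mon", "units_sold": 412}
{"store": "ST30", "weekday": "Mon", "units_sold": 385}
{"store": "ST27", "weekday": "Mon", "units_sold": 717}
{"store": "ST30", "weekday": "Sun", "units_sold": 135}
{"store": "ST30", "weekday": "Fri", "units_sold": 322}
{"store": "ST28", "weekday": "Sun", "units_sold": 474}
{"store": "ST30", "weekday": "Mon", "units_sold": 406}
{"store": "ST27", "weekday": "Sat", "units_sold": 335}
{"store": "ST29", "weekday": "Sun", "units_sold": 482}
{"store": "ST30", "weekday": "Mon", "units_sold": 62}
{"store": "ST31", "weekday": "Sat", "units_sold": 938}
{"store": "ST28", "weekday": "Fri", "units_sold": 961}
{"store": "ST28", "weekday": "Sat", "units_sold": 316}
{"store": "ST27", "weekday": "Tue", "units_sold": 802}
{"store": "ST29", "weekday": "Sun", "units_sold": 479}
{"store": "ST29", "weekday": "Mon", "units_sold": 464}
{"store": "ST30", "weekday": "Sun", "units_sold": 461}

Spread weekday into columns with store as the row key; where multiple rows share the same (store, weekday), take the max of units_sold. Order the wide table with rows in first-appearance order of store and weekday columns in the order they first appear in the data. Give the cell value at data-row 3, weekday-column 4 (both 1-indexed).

541

With rows in first-appearance order of store, row 3 is store=ST30. weekday columns in first-appearance order: Fri, Tue, Mon, Sun, Sat; column 4 is Sun.
Long rows with store=ST30, weekday=Sun: max(541, 135, 461) = 541.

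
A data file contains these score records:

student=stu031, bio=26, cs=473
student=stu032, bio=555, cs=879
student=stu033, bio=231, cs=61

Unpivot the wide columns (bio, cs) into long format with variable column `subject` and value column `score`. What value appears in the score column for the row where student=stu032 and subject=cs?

879

Unpivoting turns each (student, wide-column) pair into one long row.
The wide cell at row stu032, column cs holds 879, so the long row (stu032, cs) has score=879.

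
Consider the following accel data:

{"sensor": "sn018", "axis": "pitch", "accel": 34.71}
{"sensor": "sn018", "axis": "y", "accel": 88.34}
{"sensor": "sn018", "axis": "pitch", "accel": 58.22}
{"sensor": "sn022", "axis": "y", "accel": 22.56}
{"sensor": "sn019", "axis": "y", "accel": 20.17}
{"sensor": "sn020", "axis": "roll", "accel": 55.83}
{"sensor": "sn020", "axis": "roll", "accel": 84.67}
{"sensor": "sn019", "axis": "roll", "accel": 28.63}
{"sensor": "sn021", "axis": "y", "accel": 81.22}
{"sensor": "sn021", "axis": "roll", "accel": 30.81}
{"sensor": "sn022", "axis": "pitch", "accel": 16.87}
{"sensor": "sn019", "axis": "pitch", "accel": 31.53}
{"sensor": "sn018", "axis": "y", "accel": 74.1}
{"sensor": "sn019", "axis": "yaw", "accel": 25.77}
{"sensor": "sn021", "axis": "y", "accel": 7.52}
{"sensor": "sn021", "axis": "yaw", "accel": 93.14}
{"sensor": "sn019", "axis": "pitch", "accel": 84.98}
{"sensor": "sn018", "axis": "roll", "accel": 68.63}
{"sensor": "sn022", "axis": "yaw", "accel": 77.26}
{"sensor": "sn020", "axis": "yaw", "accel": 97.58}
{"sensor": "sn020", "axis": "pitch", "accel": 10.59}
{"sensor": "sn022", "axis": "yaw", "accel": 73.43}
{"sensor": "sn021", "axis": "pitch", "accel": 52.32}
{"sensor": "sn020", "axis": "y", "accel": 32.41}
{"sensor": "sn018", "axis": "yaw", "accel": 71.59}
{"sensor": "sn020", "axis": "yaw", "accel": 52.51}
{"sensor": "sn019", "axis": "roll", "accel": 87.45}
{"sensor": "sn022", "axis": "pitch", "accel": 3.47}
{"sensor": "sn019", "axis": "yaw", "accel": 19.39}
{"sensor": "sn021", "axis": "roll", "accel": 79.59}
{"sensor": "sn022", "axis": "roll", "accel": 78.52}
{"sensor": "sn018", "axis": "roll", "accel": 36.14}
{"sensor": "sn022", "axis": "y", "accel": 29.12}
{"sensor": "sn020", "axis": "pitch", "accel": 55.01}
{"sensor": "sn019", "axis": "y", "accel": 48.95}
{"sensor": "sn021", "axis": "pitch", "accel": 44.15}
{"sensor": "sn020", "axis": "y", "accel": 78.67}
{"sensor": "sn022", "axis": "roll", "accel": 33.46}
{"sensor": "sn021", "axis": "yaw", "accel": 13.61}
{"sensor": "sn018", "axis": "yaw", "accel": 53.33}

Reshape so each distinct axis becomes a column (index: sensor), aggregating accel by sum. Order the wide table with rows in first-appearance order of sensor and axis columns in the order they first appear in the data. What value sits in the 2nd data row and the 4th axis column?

150.69

With rows in first-appearance order of sensor, row 2 is sensor=sn022. axis columns in first-appearance order: pitch, y, roll, yaw; column 4 is yaw.
Long rows with sensor=sn022, axis=yaw: 77.26 + 73.43 = 150.69.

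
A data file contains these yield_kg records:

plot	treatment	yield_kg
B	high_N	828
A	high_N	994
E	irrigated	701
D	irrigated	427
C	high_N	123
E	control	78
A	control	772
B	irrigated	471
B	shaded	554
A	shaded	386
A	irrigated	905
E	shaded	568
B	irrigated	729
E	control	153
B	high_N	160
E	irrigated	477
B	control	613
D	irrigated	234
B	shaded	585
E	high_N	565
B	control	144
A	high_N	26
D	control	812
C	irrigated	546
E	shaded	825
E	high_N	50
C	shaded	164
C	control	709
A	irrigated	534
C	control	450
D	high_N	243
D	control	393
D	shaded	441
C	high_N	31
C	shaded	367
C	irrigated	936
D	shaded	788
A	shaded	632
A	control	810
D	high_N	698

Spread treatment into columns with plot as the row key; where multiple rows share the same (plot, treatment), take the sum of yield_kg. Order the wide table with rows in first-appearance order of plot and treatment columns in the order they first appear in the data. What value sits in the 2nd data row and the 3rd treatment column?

With rows in first-appearance order of plot, row 2 is plot=A. treatment columns in first-appearance order: high_N, irrigated, control, shaded; column 3 is control.
Long rows with plot=A, treatment=control: 772 + 810 = 1582.

1582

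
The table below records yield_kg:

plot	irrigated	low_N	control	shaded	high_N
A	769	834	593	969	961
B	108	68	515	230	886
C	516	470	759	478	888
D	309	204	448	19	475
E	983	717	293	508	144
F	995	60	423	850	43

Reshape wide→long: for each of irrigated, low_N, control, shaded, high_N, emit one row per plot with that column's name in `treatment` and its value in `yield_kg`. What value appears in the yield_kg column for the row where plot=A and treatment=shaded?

Unpivoting turns each (plot, wide-column) pair into one long row.
The wide cell at row A, column shaded holds 969, so the long row (A, shaded) has yield_kg=969.

969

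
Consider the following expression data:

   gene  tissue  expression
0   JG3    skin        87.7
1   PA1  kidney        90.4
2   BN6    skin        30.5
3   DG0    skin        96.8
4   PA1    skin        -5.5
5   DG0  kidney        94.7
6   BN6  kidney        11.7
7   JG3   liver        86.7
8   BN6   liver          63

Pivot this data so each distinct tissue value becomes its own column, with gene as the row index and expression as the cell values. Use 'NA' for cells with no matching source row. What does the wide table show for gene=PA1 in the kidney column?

The long row with gene=PA1, tissue=kidney has expression=90.4.

90.4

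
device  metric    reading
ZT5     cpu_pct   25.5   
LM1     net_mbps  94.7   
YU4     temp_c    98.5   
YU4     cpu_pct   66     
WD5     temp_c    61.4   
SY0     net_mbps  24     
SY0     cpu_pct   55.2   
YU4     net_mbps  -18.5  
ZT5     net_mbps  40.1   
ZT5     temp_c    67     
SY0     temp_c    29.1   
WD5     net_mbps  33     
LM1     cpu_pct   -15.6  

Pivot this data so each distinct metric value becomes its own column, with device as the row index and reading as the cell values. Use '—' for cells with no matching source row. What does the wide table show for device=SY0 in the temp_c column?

The long row with device=SY0, metric=temp_c has reading=29.1.

29.1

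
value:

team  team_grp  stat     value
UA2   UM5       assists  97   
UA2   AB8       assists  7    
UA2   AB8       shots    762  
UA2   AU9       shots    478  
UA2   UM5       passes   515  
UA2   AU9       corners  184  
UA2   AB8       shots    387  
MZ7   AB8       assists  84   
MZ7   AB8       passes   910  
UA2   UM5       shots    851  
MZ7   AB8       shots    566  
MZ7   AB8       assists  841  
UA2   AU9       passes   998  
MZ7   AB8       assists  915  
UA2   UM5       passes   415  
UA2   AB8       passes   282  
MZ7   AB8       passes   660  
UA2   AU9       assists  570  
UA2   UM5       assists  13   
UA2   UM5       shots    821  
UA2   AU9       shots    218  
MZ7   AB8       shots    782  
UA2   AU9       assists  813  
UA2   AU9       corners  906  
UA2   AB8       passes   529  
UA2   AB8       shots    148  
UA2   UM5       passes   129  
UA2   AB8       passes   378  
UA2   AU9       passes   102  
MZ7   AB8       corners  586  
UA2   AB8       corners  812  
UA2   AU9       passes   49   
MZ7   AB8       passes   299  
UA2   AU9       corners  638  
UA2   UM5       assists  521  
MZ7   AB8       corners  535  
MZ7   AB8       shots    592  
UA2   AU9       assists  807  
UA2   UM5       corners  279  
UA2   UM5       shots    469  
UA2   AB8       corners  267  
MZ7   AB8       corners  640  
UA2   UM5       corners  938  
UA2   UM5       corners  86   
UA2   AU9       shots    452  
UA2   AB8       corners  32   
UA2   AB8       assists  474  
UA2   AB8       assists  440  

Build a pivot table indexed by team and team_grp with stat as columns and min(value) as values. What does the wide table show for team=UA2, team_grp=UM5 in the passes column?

Rows with team=UA2, team_grp=UM5 and stat=passes: value values are 515, 415, 129.
min(515, 415, 129) = 129.

129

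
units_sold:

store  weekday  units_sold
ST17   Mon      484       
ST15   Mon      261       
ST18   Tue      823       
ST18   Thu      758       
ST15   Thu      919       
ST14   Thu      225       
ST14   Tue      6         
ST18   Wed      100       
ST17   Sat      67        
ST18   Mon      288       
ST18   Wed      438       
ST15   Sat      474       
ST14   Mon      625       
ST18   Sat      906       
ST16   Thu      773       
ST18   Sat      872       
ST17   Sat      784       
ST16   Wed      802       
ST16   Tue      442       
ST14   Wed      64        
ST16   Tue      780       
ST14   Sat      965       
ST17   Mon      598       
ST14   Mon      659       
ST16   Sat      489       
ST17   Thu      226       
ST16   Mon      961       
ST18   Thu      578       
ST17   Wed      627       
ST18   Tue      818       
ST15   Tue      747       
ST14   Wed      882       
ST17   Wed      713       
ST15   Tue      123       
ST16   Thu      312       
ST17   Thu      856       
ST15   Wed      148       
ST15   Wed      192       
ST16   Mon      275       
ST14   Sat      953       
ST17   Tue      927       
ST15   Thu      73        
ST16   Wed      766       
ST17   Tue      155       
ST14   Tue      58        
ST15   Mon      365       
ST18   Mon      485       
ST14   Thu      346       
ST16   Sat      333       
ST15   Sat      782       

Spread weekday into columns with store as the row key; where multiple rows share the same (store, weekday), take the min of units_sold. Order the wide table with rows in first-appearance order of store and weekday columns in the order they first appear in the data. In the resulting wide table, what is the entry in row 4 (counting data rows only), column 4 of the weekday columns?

With rows in first-appearance order of store, row 4 is store=ST14. weekday columns in first-appearance order: Mon, Tue, Thu, Wed, Sat; column 4 is Wed.
Long rows with store=ST14, weekday=Wed: min(64, 882) = 64.

64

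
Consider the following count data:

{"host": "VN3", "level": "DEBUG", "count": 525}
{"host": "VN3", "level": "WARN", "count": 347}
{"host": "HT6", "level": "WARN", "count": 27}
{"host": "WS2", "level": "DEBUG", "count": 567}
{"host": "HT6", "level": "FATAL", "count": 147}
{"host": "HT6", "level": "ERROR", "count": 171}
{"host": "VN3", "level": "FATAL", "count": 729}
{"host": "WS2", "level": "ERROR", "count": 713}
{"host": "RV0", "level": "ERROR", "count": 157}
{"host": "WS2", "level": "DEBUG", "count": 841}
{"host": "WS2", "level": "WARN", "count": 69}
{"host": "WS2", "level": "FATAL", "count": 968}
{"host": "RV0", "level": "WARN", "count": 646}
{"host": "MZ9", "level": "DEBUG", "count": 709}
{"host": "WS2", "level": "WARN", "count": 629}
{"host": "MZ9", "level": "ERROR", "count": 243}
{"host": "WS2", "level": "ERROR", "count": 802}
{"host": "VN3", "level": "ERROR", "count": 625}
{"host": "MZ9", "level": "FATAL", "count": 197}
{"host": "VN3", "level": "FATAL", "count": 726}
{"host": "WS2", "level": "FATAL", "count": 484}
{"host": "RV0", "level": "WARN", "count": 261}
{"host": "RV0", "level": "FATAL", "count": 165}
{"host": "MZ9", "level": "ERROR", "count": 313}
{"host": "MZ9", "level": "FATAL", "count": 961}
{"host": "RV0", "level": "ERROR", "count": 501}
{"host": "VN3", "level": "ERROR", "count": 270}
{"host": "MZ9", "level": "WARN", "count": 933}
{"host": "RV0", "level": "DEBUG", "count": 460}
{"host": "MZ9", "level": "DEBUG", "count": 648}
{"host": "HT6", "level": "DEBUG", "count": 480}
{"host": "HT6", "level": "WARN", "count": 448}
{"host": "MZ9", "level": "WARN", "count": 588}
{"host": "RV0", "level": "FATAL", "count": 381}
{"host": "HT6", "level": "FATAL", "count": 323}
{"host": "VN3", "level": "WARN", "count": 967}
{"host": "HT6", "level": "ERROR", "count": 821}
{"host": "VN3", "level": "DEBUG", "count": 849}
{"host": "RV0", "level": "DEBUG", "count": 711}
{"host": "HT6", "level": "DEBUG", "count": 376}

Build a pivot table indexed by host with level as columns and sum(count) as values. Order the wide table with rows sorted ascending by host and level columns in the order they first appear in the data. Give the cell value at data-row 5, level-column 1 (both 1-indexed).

1408

With rows sorted ascending by host, row 5 is host=WS2. level columns in first-appearance order: DEBUG, WARN, FATAL, ERROR; column 1 is DEBUG.
Long rows with host=WS2, level=DEBUG: 567 + 841 = 1408.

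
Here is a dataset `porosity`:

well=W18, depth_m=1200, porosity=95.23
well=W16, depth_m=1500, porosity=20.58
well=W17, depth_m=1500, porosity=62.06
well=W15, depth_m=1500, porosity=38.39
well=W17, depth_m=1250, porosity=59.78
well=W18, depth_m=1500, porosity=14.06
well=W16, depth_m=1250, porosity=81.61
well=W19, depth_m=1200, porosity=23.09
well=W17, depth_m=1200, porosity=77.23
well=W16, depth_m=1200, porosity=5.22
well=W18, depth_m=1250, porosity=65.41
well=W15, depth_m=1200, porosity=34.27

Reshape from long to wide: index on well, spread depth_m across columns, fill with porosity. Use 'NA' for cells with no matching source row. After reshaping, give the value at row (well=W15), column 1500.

38.39

The long row with well=W15, depth_m=1500 has porosity=38.39.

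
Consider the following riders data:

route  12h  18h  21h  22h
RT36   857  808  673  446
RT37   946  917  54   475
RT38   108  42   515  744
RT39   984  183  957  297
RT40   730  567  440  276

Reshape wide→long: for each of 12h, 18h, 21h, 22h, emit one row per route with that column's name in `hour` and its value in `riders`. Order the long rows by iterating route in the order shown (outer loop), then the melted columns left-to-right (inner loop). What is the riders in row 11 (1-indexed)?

515

20 rows total (5 × 4). Row 11: index ⌊(11-1)/4⌋ = 2 into route → RT38; (11-1) mod 4 = 2 into the melted columns → 21h.
So row 11 is (RT38, 21h, 515); riders = 515.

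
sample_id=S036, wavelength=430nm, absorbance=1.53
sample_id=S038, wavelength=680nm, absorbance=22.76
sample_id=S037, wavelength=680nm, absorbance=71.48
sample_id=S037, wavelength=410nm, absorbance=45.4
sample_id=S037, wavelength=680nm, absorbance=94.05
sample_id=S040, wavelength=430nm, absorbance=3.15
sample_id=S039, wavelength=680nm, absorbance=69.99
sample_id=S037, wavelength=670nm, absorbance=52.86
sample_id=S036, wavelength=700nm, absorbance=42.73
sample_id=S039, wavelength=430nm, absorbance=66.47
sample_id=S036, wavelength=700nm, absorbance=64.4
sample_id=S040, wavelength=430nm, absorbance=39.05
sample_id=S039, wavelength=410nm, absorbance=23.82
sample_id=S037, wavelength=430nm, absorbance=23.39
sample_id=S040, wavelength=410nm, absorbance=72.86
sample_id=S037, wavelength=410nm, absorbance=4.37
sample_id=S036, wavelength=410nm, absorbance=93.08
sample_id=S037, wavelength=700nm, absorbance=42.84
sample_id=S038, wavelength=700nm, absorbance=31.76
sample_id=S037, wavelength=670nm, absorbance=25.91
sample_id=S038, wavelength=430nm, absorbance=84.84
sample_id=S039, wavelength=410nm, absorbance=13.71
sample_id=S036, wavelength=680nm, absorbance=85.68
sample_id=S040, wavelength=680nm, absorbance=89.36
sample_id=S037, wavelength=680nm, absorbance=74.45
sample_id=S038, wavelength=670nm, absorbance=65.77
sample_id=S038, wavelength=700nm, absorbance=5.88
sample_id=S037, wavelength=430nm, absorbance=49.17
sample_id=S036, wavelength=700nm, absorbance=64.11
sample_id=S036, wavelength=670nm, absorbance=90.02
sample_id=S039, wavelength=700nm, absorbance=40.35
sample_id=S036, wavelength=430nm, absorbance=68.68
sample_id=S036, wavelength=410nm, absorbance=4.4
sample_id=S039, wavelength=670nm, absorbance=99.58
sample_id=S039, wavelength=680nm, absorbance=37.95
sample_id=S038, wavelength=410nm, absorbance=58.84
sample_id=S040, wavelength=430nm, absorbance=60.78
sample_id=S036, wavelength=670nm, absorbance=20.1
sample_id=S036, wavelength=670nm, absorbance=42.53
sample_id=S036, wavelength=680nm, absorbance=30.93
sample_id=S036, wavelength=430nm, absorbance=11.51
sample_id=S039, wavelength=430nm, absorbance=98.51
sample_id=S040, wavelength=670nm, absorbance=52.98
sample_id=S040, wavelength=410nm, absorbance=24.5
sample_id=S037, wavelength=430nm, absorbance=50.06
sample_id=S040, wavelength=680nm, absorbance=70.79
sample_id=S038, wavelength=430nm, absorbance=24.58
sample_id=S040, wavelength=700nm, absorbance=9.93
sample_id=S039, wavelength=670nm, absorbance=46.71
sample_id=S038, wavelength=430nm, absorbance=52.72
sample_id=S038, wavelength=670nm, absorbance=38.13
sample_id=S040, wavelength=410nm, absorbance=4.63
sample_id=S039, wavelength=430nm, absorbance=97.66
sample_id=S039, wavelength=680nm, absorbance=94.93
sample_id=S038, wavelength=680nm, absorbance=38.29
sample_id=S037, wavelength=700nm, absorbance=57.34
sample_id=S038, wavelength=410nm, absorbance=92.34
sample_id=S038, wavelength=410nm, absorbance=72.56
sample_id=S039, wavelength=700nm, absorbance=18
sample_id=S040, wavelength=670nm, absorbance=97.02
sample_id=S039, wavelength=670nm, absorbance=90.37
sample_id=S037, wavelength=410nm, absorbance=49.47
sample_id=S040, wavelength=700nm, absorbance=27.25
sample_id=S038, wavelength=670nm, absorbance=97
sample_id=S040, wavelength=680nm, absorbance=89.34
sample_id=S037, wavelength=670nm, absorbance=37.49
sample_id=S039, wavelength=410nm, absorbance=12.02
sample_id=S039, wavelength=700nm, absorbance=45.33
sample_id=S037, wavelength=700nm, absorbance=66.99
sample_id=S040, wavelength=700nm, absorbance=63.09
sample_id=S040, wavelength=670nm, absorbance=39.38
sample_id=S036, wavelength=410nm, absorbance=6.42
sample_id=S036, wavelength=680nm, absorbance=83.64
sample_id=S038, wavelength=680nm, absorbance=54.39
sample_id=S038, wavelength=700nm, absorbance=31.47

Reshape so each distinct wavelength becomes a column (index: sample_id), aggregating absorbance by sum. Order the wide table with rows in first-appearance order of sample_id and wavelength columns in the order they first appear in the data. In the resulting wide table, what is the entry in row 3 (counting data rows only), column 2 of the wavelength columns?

239.98

With rows in first-appearance order of sample_id, row 3 is sample_id=S037. wavelength columns in first-appearance order: 430nm, 680nm, 410nm, 670nm, 700nm; column 2 is 680nm.
Long rows with sample_id=S037, wavelength=680nm: 71.48 + 94.05 + 74.45 = 239.98.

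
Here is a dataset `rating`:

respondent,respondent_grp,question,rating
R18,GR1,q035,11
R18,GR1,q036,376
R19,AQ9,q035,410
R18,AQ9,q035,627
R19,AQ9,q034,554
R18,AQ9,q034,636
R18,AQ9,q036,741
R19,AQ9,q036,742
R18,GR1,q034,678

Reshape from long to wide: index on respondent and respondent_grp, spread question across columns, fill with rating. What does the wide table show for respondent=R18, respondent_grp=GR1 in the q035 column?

Wide layout: rows indexed by respondent and respondent_grp, columns are the 3 distinct question values (q035, q036, q034).
Cell (respondent=R18, respondent_grp=GR1, question=q035) draws from the long row where respondent=R18, respondent_grp=GR1 and question=q035, which has rating=11.

11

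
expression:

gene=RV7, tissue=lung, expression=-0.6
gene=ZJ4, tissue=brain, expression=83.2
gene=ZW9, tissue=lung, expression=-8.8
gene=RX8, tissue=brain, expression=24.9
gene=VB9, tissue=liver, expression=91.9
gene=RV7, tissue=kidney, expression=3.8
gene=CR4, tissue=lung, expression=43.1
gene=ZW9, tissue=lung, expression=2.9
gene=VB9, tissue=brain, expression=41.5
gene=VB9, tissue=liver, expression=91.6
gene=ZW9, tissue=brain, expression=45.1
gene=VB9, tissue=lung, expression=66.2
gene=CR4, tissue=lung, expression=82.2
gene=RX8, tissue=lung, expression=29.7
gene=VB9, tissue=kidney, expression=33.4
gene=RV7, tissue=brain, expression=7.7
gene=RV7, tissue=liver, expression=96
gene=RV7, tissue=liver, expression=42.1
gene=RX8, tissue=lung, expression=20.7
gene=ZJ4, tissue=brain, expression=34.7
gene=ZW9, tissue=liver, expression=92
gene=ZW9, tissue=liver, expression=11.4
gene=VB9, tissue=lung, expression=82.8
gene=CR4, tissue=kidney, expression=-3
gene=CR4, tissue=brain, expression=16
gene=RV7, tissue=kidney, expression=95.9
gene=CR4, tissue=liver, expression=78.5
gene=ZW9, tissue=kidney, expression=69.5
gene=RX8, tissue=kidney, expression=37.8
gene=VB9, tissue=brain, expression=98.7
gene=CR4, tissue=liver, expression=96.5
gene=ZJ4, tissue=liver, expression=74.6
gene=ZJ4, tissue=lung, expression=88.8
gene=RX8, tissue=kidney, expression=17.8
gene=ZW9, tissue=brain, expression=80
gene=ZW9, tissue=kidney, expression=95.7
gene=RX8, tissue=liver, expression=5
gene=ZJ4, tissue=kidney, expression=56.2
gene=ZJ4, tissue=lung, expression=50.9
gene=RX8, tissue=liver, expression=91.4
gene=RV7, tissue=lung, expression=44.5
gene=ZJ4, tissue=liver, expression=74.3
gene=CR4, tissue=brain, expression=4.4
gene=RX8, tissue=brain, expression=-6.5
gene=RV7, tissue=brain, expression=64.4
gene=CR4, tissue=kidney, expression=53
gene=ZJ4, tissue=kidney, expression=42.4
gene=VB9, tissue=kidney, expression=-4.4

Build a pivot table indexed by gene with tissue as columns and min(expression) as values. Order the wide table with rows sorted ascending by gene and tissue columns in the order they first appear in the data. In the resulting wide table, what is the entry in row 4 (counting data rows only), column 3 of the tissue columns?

With rows sorted ascending by gene, row 4 is gene=VB9. tissue columns in first-appearance order: lung, brain, liver, kidney; column 3 is liver.
Long rows with gene=VB9, tissue=liver: min(91.9, 91.6) = 91.6.

91.6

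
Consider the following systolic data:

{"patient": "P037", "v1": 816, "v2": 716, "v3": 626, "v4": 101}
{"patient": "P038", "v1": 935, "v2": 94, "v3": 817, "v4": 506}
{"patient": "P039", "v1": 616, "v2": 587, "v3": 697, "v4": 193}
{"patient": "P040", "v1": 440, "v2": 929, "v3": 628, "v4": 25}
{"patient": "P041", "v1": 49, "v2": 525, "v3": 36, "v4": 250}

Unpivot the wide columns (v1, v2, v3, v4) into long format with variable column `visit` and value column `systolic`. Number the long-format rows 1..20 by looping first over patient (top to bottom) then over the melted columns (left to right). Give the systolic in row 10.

20 rows total (5 × 4). Row 10: index ⌊(10-1)/4⌋ = 2 into patient → P039; (10-1) mod 4 = 1 into the melted columns → v2.
So row 10 is (P039, v2, 587); systolic = 587.

587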